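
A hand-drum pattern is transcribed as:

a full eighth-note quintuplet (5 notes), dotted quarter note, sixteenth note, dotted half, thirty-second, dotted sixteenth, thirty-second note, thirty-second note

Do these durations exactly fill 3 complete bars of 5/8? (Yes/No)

One bar of 5/8 = 20 thirty-second notes, so 3 bars = 60.
Convert each value to thirty-second notes: a full eighth-note quintuplet (5 notes) (five quintuplet eighths span one half) = 16; dotted quarter note = 12; sixteenth note = 2; dotted half = 24; thirty-second = 1; dotted sixteenth = 3; thirty-second note = 1; thirty-second note = 1.
Sum: 16 + 12 + 2 + 24 + 1 + 3 + 1 + 1 = 60.
60 equals 60, so the answer is Yes.

Yes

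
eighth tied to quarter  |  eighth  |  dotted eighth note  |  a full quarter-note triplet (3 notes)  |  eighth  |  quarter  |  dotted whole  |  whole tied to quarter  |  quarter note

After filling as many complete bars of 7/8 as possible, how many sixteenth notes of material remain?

3

One bar of 7/8 = 14 sixteenth notes.
Working in sixteenth notes: eighth tied to quarter (eighth + quarter) = 6; eighth = 2; dotted eighth note = 3; a full quarter-note triplet (3 notes) (three triplet quarters span one half) = 8; eighth = 2; quarter = 4; dotted whole = 24; whole tied to quarter (whole + quarter) = 20; quarter note = 4.
Total: 6 + 2 + 3 + 8 + 2 + 4 + 24 + 20 + 4 = 73.
73 ÷ 14 = 5 complete bars with 3 sixteenth notes remaining.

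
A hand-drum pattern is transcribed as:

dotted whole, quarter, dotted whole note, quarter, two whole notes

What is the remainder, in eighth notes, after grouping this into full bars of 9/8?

8

One bar of 9/8 = 9 eighth notes.
Express everything in eighth notes: dotted whole = 12; quarter = 2; dotted whole note = 12; quarter = 2; whole note = 8; whole note = 8.
Altogether 12 + 2 + 12 + 2 + 8 + 8 = 44.
44 ÷ 9 = 4 complete bars with 8 eighth notes remaining.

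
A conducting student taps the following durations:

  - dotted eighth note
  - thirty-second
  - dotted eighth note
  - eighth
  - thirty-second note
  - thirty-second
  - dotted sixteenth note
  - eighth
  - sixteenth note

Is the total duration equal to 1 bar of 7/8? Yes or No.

One bar of 7/8 = 28 thirty-second notes.
Working in thirty-second notes: dotted eighth note = 6; thirty-second = 1; dotted eighth note = 6; eighth = 4; thirty-second note = 1; thirty-second = 1; dotted sixteenth note = 3; eighth = 4; sixteenth note = 2.
Altogether 6 + 1 + 6 + 4 + 1 + 1 + 3 + 4 + 2 = 28.
28 equals 28, so the answer is Yes.

Yes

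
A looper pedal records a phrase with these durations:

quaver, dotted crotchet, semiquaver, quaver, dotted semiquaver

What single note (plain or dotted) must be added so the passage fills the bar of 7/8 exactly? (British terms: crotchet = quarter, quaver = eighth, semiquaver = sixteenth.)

The bar of 7/8 = 28 thirty-second notes.
Express everything in thirty-second notes: quaver = 4; dotted crotchet = 12; semiquaver = 2; quaver = 4; dotted semiquaver = 3.
Total: 4 + 12 + 2 + 4 + 3 = 25.
Remaining: 28 − 25 = 3 thirty-second notes, which is a dotted sixteenth note.

dotted sixteenth note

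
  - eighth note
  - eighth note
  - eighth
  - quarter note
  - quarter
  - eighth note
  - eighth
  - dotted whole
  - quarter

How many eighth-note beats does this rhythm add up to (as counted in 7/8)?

23

One eighth-note beat = 2 sixteenth notes.
Express everything in sixteenth notes: eighth note = 2; eighth note = 2; eighth = 2; quarter note = 4; quarter = 4; eighth note = 2; eighth = 2; dotted whole = 24; quarter = 4.
Adding: 2 + 2 + 2 + 4 + 4 + 2 + 2 + 24 + 4 = 46.
46 ÷ 2 = 23 beats.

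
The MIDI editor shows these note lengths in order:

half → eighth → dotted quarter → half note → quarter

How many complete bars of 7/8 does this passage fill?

One bar of 7/8 = 7 eighth notes.
In eighth notes: half = 4; eighth = 1; dotted quarter = 3; half note = 4; quarter = 2.
Altogether 4 + 1 + 3 + 4 + 2 = 14.
14 ÷ 7 = 2 complete bars with 0 left over.

2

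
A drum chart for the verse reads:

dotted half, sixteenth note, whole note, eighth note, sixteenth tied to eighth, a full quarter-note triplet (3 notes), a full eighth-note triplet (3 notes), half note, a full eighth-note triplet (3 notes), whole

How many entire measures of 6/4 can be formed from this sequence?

3

One bar of 6/4 = 24 sixteenth notes.
In sixteenth notes: dotted half = 12; sixteenth note = 1; whole note = 16; eighth note = 2; sixteenth tied to eighth (sixteenth + eighth) = 3; a full quarter-note triplet (3 notes) (three triplet quarters span one half) = 8; a full eighth-note triplet (3 notes) (three triplet eighths span one quarter) = 4; half note = 8; a full eighth-note triplet (3 notes) (three triplet eighths span one quarter) = 4; whole = 16.
Sum: 12 + 1 + 16 + 2 + 3 + 8 + 4 + 8 + 4 + 16 = 74.
74 ÷ 24 = 3 complete bars with 2 left over.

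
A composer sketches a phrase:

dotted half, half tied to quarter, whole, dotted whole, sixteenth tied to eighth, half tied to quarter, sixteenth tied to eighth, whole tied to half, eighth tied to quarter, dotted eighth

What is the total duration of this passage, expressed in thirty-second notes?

230

In thirty-second notes: dotted half = 24; half tied to quarter (half + quarter) = 24; whole = 32; dotted whole = 48; sixteenth tied to eighth (sixteenth + eighth) = 6; half tied to quarter (half + quarter) = 24; sixteenth tied to eighth (sixteenth + eighth) = 6; whole tied to half (whole + half) = 48; eighth tied to quarter (eighth + quarter) = 12; dotted eighth = 6.
Altogether 24 + 24 + 32 + 48 + 6 + 24 + 6 + 48 + 12 + 6 = 230 thirty-second notes.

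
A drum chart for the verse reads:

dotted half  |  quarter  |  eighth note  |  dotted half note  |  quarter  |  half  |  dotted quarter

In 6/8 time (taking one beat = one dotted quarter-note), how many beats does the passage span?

One dotted quarter-note beat = 3 eighth notes.
In eighth notes: dotted half = 6; quarter = 2; eighth note = 1; dotted half note = 6; quarter = 2; half = 4; dotted quarter = 3.
Adding: 6 + 2 + 1 + 6 + 2 + 4 + 3 = 24.
24 ÷ 3 = 8 beats.

8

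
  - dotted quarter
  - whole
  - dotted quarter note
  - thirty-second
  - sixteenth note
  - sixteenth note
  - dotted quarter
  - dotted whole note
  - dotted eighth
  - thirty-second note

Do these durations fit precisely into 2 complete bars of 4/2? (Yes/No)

Yes

One bar of 4/2 = 64 thirty-second notes, so 2 bars = 128.
Each duration in thirty-second notes: dotted quarter = 12; whole = 32; dotted quarter note = 12; thirty-second = 1; sixteenth note = 2; sixteenth note = 2; dotted quarter = 12; dotted whole note = 48; dotted eighth = 6; thirty-second note = 1.
Altogether 12 + 32 + 12 + 1 + 2 + 2 + 12 + 48 + 6 + 1 = 128.
128 equals 128, so the answer is Yes.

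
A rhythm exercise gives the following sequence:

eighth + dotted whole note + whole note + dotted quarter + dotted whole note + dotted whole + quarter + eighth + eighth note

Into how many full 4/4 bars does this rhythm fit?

One bar of 4/4 = 8 eighth notes.
Each duration in eighth notes: eighth = 1; dotted whole note = 12; whole note = 8; dotted quarter = 3; dotted whole note = 12; dotted whole = 12; quarter = 2; eighth = 1; eighth note = 1.
Adding: 1 + 12 + 8 + 3 + 12 + 12 + 2 + 1 + 1 = 52.
52 ÷ 8 = 6 complete bars with 4 left over.

6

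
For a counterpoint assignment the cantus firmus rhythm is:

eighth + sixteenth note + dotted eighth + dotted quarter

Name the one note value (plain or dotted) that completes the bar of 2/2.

quarter note

The bar of 2/2 = 16 sixteenth notes.
Convert each value to sixteenth notes: eighth = 2; sixteenth note = 1; dotted eighth = 3; dotted quarter = 6.
Total: 2 + 1 + 3 + 6 = 12.
Remaining: 16 − 12 = 4 sixteenth notes, which is a quarter note.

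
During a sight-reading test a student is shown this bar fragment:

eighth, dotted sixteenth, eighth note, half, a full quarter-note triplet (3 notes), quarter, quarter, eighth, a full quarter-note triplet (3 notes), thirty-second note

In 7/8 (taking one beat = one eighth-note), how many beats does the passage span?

One eighth-note beat = 4 thirty-second notes.
Each duration in thirty-second notes: eighth = 4; dotted sixteenth = 3; eighth note = 4; half = 16; a full quarter-note triplet (3 notes) (three triplet quarters span one half) = 16; quarter = 8; quarter = 8; eighth = 4; a full quarter-note triplet (3 notes) (three triplet quarters span one half) = 16; thirty-second note = 1.
Altogether 4 + 3 + 4 + 16 + 16 + 8 + 8 + 4 + 16 + 1 = 80.
80 ÷ 4 = 20 beats.

20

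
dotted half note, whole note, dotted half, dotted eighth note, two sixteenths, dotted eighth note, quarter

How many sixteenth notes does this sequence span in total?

52

Each duration in sixteenth notes: dotted half note = 12; whole note = 16; dotted half = 12; dotted eighth note = 3; sixteenth = 1; sixteenth = 1; dotted eighth note = 3; quarter = 4.
Sum: 12 + 16 + 12 + 3 + 1 + 1 + 3 + 4 = 52 sixteenth notes.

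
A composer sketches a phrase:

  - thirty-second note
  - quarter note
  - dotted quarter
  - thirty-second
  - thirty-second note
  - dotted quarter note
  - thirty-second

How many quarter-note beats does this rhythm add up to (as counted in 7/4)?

One quarter-note beat = 8 thirty-second notes.
In thirty-second notes: thirty-second note = 1; quarter note = 8; dotted quarter = 12; thirty-second = 1; thirty-second note = 1; dotted quarter note = 12; thirty-second = 1.
Total: 1 + 8 + 12 + 1 + 1 + 12 + 1 = 36.
36 ÷ 8 = 4.5 beats.

4.5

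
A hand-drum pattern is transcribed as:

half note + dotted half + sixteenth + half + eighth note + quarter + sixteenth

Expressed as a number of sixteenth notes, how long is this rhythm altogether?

Express everything in sixteenth notes: half note = 8; dotted half = 12; sixteenth = 1; half = 8; eighth note = 2; quarter = 4; sixteenth = 1.
Sum: 8 + 12 + 1 + 8 + 2 + 4 + 1 = 36 sixteenth notes.

36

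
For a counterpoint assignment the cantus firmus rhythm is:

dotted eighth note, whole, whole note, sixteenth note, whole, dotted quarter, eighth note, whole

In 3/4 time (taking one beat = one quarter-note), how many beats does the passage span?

19

One quarter-note beat = 4 sixteenth notes.
Each duration in sixteenth notes: dotted eighth note = 3; whole = 16; whole note = 16; sixteenth note = 1; whole = 16; dotted quarter = 6; eighth note = 2; whole = 16.
Total: 3 + 16 + 16 + 1 + 16 + 6 + 2 + 16 = 76.
76 ÷ 4 = 19 beats.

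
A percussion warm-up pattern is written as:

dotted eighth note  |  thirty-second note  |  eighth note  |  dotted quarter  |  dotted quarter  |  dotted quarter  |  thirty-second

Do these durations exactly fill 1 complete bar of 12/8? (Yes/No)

Yes

One bar of 12/8 = 48 thirty-second notes.
Working in thirty-second notes: dotted eighth note = 6; thirty-second note = 1; eighth note = 4; dotted quarter = 12; dotted quarter = 12; dotted quarter = 12; thirty-second = 1.
Altogether 6 + 1 + 4 + 12 + 12 + 12 + 1 = 48.
48 equals 48, so the answer is Yes.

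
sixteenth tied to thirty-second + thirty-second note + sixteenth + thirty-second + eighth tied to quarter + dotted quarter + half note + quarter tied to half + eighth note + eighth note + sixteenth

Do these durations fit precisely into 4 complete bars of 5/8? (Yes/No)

One bar of 5/8 = 20 thirty-second notes, so 4 bars = 80.
Express everything in thirty-second notes: sixteenth tied to thirty-second (sixteenth + thirty-second) = 3; thirty-second note = 1; sixteenth = 2; thirty-second = 1; eighth tied to quarter (eighth + quarter) = 12; dotted quarter = 12; half note = 16; quarter tied to half (quarter + half) = 24; eighth note = 4; eighth note = 4; sixteenth = 2.
Total: 3 + 1 + 2 + 1 + 12 + 12 + 16 + 24 + 4 + 4 + 2 = 81.
81 exceeds 80, so the answer is No.

No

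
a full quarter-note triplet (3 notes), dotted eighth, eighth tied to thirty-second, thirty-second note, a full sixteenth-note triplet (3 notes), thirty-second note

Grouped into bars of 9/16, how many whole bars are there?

1

One bar of 9/16 = 18 thirty-second notes.
Convert each value to thirty-second notes: a full quarter-note triplet (3 notes) (three triplet quarters span one half) = 16; dotted eighth = 6; eighth tied to thirty-second (eighth + thirty-second) = 5; thirty-second note = 1; a full sixteenth-note triplet (3 notes) (three triplet sixteenths span one eighth) = 4; thirty-second note = 1.
Total: 16 + 6 + 5 + 1 + 4 + 1 = 33.
33 ÷ 18 = 1 complete bar with 15 left over.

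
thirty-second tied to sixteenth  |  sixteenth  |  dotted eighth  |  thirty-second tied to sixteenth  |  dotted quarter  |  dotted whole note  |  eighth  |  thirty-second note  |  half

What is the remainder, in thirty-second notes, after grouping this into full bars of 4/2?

31

One bar of 4/2 = 64 thirty-second notes.
Convert each value to thirty-second notes: thirty-second tied to sixteenth (thirty-second + sixteenth) = 3; sixteenth = 2; dotted eighth = 6; thirty-second tied to sixteenth (thirty-second + sixteenth) = 3; dotted quarter = 12; dotted whole note = 48; eighth = 4; thirty-second note = 1; half = 16.
Altogether 3 + 2 + 6 + 3 + 12 + 48 + 4 + 1 + 16 = 95.
95 ÷ 64 = 1 complete bar with 31 thirty-second notes remaining.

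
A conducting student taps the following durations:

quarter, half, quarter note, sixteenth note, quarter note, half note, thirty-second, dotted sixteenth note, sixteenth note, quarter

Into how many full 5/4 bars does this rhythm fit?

1

One bar of 5/4 = 40 thirty-second notes.
Convert each value to thirty-second notes: quarter = 8; half = 16; quarter note = 8; sixteenth note = 2; quarter note = 8; half note = 16; thirty-second = 1; dotted sixteenth note = 3; sixteenth note = 2; quarter = 8.
Adding: 8 + 16 + 8 + 2 + 8 + 16 + 1 + 3 + 2 + 8 = 72.
72 ÷ 40 = 1 complete bar with 32 left over.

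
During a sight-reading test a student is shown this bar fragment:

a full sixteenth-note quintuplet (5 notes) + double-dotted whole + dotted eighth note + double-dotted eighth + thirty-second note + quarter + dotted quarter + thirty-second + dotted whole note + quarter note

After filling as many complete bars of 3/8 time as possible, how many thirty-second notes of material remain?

11

One bar of 3/8 = 12 thirty-second notes.
In thirty-second notes: a full sixteenth-note quintuplet (5 notes) (five quintuplet sixteenths span one quarter) = 8; double-dotted whole = 56; dotted eighth note = 6; double-dotted eighth = 7; thirty-second note = 1; quarter = 8; dotted quarter = 12; thirty-second = 1; dotted whole note = 48; quarter note = 8.
Altogether 8 + 56 + 6 + 7 + 1 + 8 + 12 + 1 + 48 + 8 = 155.
155 ÷ 12 = 12 complete bars with 11 thirty-second notes remaining.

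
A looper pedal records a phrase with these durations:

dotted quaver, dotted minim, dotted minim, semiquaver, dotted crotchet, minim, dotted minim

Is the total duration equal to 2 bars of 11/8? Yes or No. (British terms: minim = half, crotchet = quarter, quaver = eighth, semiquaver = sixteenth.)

No

One bar of 11/8 = 22 sixteenth notes, so 2 bars = 44.
In sixteenth notes: dotted quaver = 3; dotted minim = 12; dotted minim = 12; semiquaver = 1; dotted crotchet = 6; minim = 8; dotted minim = 12.
Adding: 3 + 12 + 12 + 1 + 6 + 8 + 12 = 54.
54 exceeds 44, so the answer is No.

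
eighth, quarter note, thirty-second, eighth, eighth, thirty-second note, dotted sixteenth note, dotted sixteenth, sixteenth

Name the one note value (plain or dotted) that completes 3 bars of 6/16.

3 bars of 6/16 = 36 thirty-second notes.
Working in thirty-second notes: eighth = 4; quarter note = 8; thirty-second = 1; eighth = 4; eighth = 4; thirty-second note = 1; dotted sixteenth note = 3; dotted sixteenth = 3; sixteenth = 2.
Altogether 4 + 8 + 1 + 4 + 4 + 1 + 3 + 3 + 2 = 30.
Remaining: 36 − 30 = 6 thirty-second notes, which is a dotted eighth note.

dotted eighth note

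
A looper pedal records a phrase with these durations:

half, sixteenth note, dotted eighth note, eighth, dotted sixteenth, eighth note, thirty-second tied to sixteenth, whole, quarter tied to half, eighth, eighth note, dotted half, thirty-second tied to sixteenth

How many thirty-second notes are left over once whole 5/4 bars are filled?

9

One bar of 5/4 = 40 thirty-second notes.
Each duration in thirty-second notes: half = 16; sixteenth note = 2; dotted eighth note = 6; eighth = 4; dotted sixteenth = 3; eighth note = 4; thirty-second tied to sixteenth (thirty-second + sixteenth) = 3; whole = 32; quarter tied to half (quarter + half) = 24; eighth = 4; eighth note = 4; dotted half = 24; thirty-second tied to sixteenth (thirty-second + sixteenth) = 3.
Altogether 16 + 2 + 6 + 4 + 3 + 4 + 3 + 32 + 24 + 4 + 4 + 24 + 3 = 129.
129 ÷ 40 = 3 complete bars with 9 thirty-second notes remaining.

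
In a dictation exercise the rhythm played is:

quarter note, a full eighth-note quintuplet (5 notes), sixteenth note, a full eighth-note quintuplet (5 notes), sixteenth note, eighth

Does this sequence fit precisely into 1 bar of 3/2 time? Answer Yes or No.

One bar of 3/2 = 24 sixteenth notes.
In sixteenth notes: quarter note = 4; a full eighth-note quintuplet (5 notes) (five quintuplet eighths span one half) = 8; sixteenth note = 1; a full eighth-note quintuplet (5 notes) (five quintuplet eighths span one half) = 8; sixteenth note = 1; eighth = 2.
Adding: 4 + 8 + 1 + 8 + 1 + 2 = 24.
24 equals 24, so the answer is Yes.

Yes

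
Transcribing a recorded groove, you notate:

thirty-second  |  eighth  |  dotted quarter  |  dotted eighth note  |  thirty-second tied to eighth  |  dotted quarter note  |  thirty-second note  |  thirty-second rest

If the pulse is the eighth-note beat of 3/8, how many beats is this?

10.5

One eighth-note beat = 4 thirty-second notes.
Working in thirty-second notes: thirty-second = 1; eighth = 4; dotted quarter = 12; dotted eighth note = 6; thirty-second tied to eighth (thirty-second + eighth) = 5; dotted quarter note = 12; thirty-second note = 1; thirty-second rest = 1.
Total: 1 + 4 + 12 + 6 + 5 + 12 + 1 + 1 = 42.
42 ÷ 4 = 10.5 beats.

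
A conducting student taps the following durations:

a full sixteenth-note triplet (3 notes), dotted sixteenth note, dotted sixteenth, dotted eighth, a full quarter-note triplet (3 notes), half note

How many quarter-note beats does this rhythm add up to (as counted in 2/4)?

One quarter-note beat = 8 thirty-second notes.
Express everything in thirty-second notes: a full sixteenth-note triplet (3 notes) (three triplet sixteenths span one eighth) = 4; dotted sixteenth note = 3; dotted sixteenth = 3; dotted eighth = 6; a full quarter-note triplet (3 notes) (three triplet quarters span one half) = 16; half note = 16.
Total: 4 + 3 + 3 + 6 + 16 + 16 = 48.
48 ÷ 8 = 6 beats.

6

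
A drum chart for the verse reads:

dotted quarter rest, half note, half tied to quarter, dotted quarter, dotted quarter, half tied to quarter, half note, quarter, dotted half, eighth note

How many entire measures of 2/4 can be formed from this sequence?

9

One bar of 2/4 = 4 eighth notes.
In eighth notes: dotted quarter rest = 3; half note = 4; half tied to quarter (half + quarter) = 6; dotted quarter = 3; dotted quarter = 3; half tied to quarter (half + quarter) = 6; half note = 4; quarter = 2; dotted half = 6; eighth note = 1.
Sum: 3 + 4 + 6 + 3 + 3 + 6 + 4 + 2 + 6 + 1 = 38.
38 ÷ 4 = 9 complete bars with 2 left over.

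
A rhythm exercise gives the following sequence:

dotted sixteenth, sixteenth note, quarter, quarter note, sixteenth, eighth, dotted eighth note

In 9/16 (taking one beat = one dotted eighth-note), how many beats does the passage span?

One dotted eighth-note beat = 6 thirty-second notes.
Each duration in thirty-second notes: dotted sixteenth = 3; sixteenth note = 2; quarter = 8; quarter note = 8; sixteenth = 2; eighth = 4; dotted eighth note = 6.
Sum: 3 + 2 + 8 + 8 + 2 + 4 + 6 = 33.
33 ÷ 6 = 5.5 beats.

5.5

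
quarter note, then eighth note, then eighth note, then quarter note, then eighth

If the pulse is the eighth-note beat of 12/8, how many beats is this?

7

One eighth-note beat = 2 sixteenth notes.
Working in sixteenth notes: quarter note = 4; eighth note = 2; eighth note = 2; quarter note = 4; eighth = 2.
Sum: 4 + 2 + 2 + 4 + 2 = 14.
14 ÷ 2 = 7 beats.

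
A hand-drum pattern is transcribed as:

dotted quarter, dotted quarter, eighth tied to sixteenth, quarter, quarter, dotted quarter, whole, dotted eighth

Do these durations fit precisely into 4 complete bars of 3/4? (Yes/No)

Yes

One bar of 3/4 = 12 sixteenth notes, so 4 bars = 48.
Each duration in sixteenth notes: dotted quarter = 6; dotted quarter = 6; eighth tied to sixteenth (eighth + sixteenth) = 3; quarter = 4; quarter = 4; dotted quarter = 6; whole = 16; dotted eighth = 3.
Sum: 6 + 6 + 3 + 4 + 4 + 6 + 16 + 3 = 48.
48 equals 48, so the answer is Yes.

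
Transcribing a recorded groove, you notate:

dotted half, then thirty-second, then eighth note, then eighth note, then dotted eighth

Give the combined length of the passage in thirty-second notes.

39

In thirty-second notes: dotted half = 24; thirty-second = 1; eighth note = 4; eighth note = 4; dotted eighth = 6.
Adding: 24 + 1 + 4 + 4 + 6 = 39 thirty-second notes.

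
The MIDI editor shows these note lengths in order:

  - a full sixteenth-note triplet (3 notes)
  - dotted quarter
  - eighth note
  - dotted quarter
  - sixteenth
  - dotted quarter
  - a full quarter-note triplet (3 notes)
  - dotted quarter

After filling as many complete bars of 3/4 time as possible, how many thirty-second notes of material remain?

2

One bar of 3/4 = 12 sixteenth notes.
Each duration in sixteenth notes: a full sixteenth-note triplet (3 notes) (three triplet sixteenths span one eighth) = 2; dotted quarter = 6; eighth note = 2; dotted quarter = 6; sixteenth = 1; dotted quarter = 6; a full quarter-note triplet (3 notes) (three triplet quarters span one half) = 8; dotted quarter = 6.
Adding: 2 + 6 + 2 + 6 + 1 + 6 + 8 + 6 = 37.
37 ÷ 12 = 3 complete bars with 1 sixteenth note remaining = 2 thirty-second notes.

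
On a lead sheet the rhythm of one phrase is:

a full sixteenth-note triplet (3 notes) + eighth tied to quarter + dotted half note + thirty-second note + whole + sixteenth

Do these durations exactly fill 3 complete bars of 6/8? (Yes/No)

No

One bar of 6/8 = 24 thirty-second notes, so 3 bars = 72.
Each duration in thirty-second notes: a full sixteenth-note triplet (3 notes) (three triplet sixteenths span one eighth) = 4; eighth tied to quarter (eighth + quarter) = 12; dotted half note = 24; thirty-second note = 1; whole = 32; sixteenth = 2.
Altogether 4 + 12 + 24 + 1 + 32 + 2 = 75.
75 exceeds 72, so the answer is No.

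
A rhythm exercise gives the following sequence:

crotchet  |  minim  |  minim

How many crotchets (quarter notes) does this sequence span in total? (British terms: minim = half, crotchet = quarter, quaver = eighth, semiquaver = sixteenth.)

Convert each value to quarter notes: crotchet = 1; minim = 2; minim = 2.
Total: 1 + 2 + 2 = 5 quarter notes.

5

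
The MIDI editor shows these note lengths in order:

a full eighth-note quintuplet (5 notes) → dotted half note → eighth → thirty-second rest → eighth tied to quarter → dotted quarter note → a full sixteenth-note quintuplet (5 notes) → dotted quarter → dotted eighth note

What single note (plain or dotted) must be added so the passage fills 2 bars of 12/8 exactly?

thirty-second note

2 bars of 12/8 = 96 thirty-second notes.
Express everything in thirty-second notes: a full eighth-note quintuplet (5 notes) (five quintuplet eighths span one half) = 16; dotted half note = 24; eighth = 4; thirty-second rest = 1; eighth tied to quarter (eighth + quarter) = 12; dotted quarter note = 12; a full sixteenth-note quintuplet (5 notes) (five quintuplet sixteenths span one quarter) = 8; dotted quarter = 12; dotted eighth note = 6.
Total: 16 + 24 + 4 + 1 + 12 + 12 + 8 + 12 + 6 = 95.
Remaining: 96 − 95 = 1 thirty-second note, which is a thirty-second note.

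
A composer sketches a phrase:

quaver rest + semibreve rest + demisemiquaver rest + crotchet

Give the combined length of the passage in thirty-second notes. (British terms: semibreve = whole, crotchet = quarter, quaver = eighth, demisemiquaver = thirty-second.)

Express everything in thirty-second notes: quaver rest = 4; semibreve rest = 32; demisemiquaver rest = 1; crotchet = 8.
Altogether 4 + 32 + 1 + 8 = 45 thirty-second notes.

45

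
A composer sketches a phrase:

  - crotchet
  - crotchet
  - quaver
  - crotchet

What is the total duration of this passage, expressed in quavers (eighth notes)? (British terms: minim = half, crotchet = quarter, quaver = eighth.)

Convert each value to eighth notes: crotchet = 2; crotchet = 2; quaver = 1; crotchet = 2.
Altogether 2 + 2 + 1 + 2 = 7 eighth notes.

7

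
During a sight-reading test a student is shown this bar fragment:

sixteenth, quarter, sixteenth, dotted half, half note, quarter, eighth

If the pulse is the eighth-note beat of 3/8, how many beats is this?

16

One eighth-note beat = 2 sixteenth notes.
Each duration in sixteenth notes: sixteenth = 1; quarter = 4; sixteenth = 1; dotted half = 12; half note = 8; quarter = 4; eighth = 2.
Altogether 1 + 4 + 1 + 12 + 8 + 4 + 2 = 32.
32 ÷ 2 = 16 beats.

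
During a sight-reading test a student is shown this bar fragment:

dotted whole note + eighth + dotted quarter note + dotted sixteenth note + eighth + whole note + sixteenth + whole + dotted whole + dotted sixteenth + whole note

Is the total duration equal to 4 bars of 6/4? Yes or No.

One bar of 6/4 = 48 thirty-second notes, so 4 bars = 192.
Convert each value to thirty-second notes: dotted whole note = 48; eighth = 4; dotted quarter note = 12; dotted sixteenth note = 3; eighth = 4; whole note = 32; sixteenth = 2; whole = 32; dotted whole = 48; dotted sixteenth = 3; whole note = 32.
Total: 48 + 4 + 12 + 3 + 4 + 32 + 2 + 32 + 48 + 3 + 32 = 220.
220 exceeds 192, so the answer is No.

No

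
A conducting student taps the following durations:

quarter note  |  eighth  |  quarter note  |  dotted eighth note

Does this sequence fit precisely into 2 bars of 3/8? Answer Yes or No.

One bar of 3/8 = 6 sixteenth notes, so 2 bars = 12.
Convert each value to sixteenth notes: quarter note = 4; eighth = 2; quarter note = 4; dotted eighth note = 3.
Altogether 4 + 2 + 4 + 3 = 13.
13 exceeds 12, so the answer is No.

No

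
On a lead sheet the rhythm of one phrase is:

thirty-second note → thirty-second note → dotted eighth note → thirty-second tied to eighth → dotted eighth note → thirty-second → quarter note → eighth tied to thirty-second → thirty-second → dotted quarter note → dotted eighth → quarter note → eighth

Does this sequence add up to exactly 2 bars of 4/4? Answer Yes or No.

Yes

One bar of 4/4 = 32 thirty-second notes, so 2 bars = 64.
Convert each value to thirty-second notes: thirty-second note = 1; thirty-second note = 1; dotted eighth note = 6; thirty-second tied to eighth (thirty-second + eighth) = 5; dotted eighth note = 6; thirty-second = 1; quarter note = 8; eighth tied to thirty-second (eighth + thirty-second) = 5; thirty-second = 1; dotted quarter note = 12; dotted eighth = 6; quarter note = 8; eighth = 4.
Total: 1 + 1 + 6 + 5 + 6 + 1 + 8 + 5 + 1 + 12 + 6 + 8 + 4 = 64.
64 equals 64, so the answer is Yes.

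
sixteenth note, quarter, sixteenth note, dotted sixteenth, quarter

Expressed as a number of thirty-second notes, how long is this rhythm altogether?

23

In thirty-second notes: sixteenth note = 2; quarter = 8; sixteenth note = 2; dotted sixteenth = 3; quarter = 8.
Altogether 2 + 8 + 2 + 3 + 8 = 23 thirty-second notes.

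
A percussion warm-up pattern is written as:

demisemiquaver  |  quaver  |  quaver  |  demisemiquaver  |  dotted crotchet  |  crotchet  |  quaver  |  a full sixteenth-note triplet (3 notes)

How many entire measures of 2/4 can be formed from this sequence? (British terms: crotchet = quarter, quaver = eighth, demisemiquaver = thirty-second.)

One bar of 2/4 = 16 thirty-second notes.
Each duration in thirty-second notes: demisemiquaver = 1; quaver = 4; quaver = 4; demisemiquaver = 1; dotted crotchet = 12; crotchet = 8; quaver = 4; a full sixteenth-note triplet (3 notes) (three triplet sixteenths span one eighth) = 4.
Total: 1 + 4 + 4 + 1 + 12 + 8 + 4 + 4 = 38.
38 ÷ 16 = 2 complete bars with 6 left over.

2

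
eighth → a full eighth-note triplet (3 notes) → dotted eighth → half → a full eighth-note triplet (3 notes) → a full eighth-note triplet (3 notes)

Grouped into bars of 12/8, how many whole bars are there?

One bar of 12/8 = 24 sixteenth notes.
Convert each value to sixteenth notes: eighth = 2; a full eighth-note triplet (3 notes) (three triplet eighths span one quarter) = 4; dotted eighth = 3; half = 8; a full eighth-note triplet (3 notes) (three triplet eighths span one quarter) = 4; a full eighth-note triplet (3 notes) (three triplet eighths span one quarter) = 4.
Sum: 2 + 4 + 3 + 8 + 4 + 4 = 25.
25 ÷ 24 = 1 complete bar with 1 left over.

1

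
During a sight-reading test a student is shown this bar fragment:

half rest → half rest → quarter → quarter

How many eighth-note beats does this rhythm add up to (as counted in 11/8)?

12

One eighth-note beat = 2 sixteenth notes.
Convert each value to sixteenth notes: half rest = 8; half rest = 8; quarter = 4; quarter = 4.
Sum: 8 + 8 + 4 + 4 = 24.
24 ÷ 2 = 12 beats.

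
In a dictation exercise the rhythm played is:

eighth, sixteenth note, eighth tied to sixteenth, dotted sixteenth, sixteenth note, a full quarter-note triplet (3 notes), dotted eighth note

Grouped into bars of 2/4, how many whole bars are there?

One bar of 2/4 = 16 thirty-second notes.
Each duration in thirty-second notes: eighth = 4; sixteenth note = 2; eighth tied to sixteenth (eighth + sixteenth) = 6; dotted sixteenth = 3; sixteenth note = 2; a full quarter-note triplet (3 notes) (three triplet quarters span one half) = 16; dotted eighth note = 6.
Adding: 4 + 2 + 6 + 3 + 2 + 16 + 6 = 39.
39 ÷ 16 = 2 complete bars with 7 left over.

2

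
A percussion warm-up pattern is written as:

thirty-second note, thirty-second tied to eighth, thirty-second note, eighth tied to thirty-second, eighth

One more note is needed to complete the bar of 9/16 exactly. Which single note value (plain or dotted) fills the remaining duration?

The bar of 9/16 = 18 thirty-second notes.
Express everything in thirty-second notes: thirty-second note = 1; thirty-second tied to eighth (thirty-second + eighth) = 5; thirty-second note = 1; eighth tied to thirty-second (eighth + thirty-second) = 5; eighth = 4.
Altogether 1 + 5 + 1 + 5 + 4 = 16.
Remaining: 18 − 16 = 2 thirty-second notes, which is a sixteenth note.

sixteenth note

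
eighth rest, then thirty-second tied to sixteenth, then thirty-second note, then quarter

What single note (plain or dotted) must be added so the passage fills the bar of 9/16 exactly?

The bar of 9/16 = 18 thirty-second notes.
Each duration in thirty-second notes: eighth rest = 4; thirty-second tied to sixteenth (thirty-second + sixteenth) = 3; thirty-second note = 1; quarter = 8.
Sum: 4 + 3 + 1 + 8 = 16.
Remaining: 18 − 16 = 2 thirty-second notes, which is a sixteenth note.

sixteenth note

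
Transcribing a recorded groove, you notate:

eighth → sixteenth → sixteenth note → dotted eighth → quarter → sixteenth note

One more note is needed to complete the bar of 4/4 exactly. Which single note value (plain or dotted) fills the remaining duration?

quarter note

The bar of 4/4 = 16 sixteenth notes.
Express everything in sixteenth notes: eighth = 2; sixteenth = 1; sixteenth note = 1; dotted eighth = 3; quarter = 4; sixteenth note = 1.
Altogether 2 + 1 + 1 + 3 + 4 + 1 = 12.
Remaining: 16 − 12 = 4 sixteenth notes, which is a quarter note.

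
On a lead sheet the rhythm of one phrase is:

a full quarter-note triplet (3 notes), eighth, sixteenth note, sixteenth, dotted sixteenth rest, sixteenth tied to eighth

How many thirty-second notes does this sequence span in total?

Working in thirty-second notes: a full quarter-note triplet (3 notes) (three triplet quarters span one half) = 16; eighth = 4; sixteenth note = 2; sixteenth = 2; dotted sixteenth rest = 3; sixteenth tied to eighth (sixteenth + eighth) = 6.
Altogether 16 + 4 + 2 + 2 + 3 + 6 = 33 thirty-second notes.

33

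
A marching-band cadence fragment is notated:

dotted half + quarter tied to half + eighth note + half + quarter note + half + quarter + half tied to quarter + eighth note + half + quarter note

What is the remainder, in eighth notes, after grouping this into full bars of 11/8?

5

One bar of 11/8 = 11 eighth notes.
Each duration in eighth notes: dotted half = 6; quarter tied to half (quarter + half) = 6; eighth note = 1; half = 4; quarter note = 2; half = 4; quarter = 2; half tied to quarter (half + quarter) = 6; eighth note = 1; half = 4; quarter note = 2.
Sum: 6 + 6 + 1 + 4 + 2 + 4 + 2 + 6 + 1 + 4 + 2 = 38.
38 ÷ 11 = 3 complete bars with 5 eighth notes remaining.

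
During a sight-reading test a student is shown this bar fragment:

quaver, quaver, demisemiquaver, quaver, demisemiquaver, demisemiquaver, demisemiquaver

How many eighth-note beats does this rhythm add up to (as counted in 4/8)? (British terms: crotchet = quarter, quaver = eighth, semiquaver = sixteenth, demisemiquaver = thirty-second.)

One eighth-note beat = 4 thirty-second notes.
Each duration in thirty-second notes: quaver = 4; quaver = 4; demisemiquaver = 1; quaver = 4; demisemiquaver = 1; demisemiquaver = 1; demisemiquaver = 1.
Sum: 4 + 4 + 1 + 4 + 1 + 1 + 1 = 16.
16 ÷ 4 = 4 beats.

4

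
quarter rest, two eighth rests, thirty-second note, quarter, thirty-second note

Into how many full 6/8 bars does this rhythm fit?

1

One bar of 6/8 = 24 thirty-second notes.
In thirty-second notes: quarter rest = 8; eighth rest = 4; eighth rest = 4; thirty-second note = 1; quarter = 8; thirty-second note = 1.
Sum: 8 + 4 + 4 + 1 + 8 + 1 = 26.
26 ÷ 24 = 1 complete bar with 2 left over.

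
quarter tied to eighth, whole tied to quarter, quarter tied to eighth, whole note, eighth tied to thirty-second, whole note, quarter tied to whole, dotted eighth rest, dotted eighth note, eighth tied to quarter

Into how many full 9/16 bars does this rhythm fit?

One bar of 9/16 = 18 thirty-second notes.
Express everything in thirty-second notes: quarter tied to eighth (quarter + eighth) = 12; whole tied to quarter (whole + quarter) = 40; quarter tied to eighth (quarter + eighth) = 12; whole note = 32; eighth tied to thirty-second (eighth + thirty-second) = 5; whole note = 32; quarter tied to whole (quarter + whole) = 40; dotted eighth rest = 6; dotted eighth note = 6; eighth tied to quarter (eighth + quarter) = 12.
Adding: 12 + 40 + 12 + 32 + 5 + 32 + 40 + 6 + 6 + 12 = 197.
197 ÷ 18 = 10 complete bars with 17 left over.

10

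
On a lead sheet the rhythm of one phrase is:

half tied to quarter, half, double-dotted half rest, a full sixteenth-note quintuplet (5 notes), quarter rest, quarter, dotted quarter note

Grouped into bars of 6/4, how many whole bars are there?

One bar of 6/4 = 12 eighth notes.
Each duration in eighth notes: half tied to quarter (half + quarter) = 6; half = 4; double-dotted half rest = 7; a full sixteenth-note quintuplet (5 notes) (five quintuplet sixteenths span one quarter) = 2; quarter rest = 2; quarter = 2; dotted quarter note = 3.
Sum: 6 + 4 + 7 + 2 + 2 + 2 + 3 = 26.
26 ÷ 12 = 2 complete bars with 2 left over.

2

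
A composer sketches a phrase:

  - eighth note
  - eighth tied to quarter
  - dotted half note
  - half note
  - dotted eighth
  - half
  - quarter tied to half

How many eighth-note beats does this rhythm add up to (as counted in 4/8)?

One eighth-note beat = 2 sixteenth notes.
Express everything in sixteenth notes: eighth note = 2; eighth tied to quarter (eighth + quarter) = 6; dotted half note = 12; half note = 8; dotted eighth = 3; half = 8; quarter tied to half (quarter + half) = 12.
Adding: 2 + 6 + 12 + 8 + 3 + 8 + 12 = 51.
51 ÷ 2 = 25.5 beats.

25.5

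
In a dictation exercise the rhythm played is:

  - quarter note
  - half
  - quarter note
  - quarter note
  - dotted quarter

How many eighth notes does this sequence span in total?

13

Express everything in eighth notes: quarter note = 2; half = 4; quarter note = 2; quarter note = 2; dotted quarter = 3.
Altogether 2 + 4 + 2 + 2 + 3 = 13 eighth notes.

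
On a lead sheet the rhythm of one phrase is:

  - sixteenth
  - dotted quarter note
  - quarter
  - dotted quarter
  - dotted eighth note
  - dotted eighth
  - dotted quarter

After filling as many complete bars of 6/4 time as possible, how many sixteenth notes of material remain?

One bar of 6/4 = 24 sixteenth notes.
Express everything in sixteenth notes: sixteenth = 1; dotted quarter note = 6; quarter = 4; dotted quarter = 6; dotted eighth note = 3; dotted eighth = 3; dotted quarter = 6.
Altogether 1 + 6 + 4 + 6 + 3 + 3 + 6 = 29.
29 ÷ 24 = 1 complete bar with 5 sixteenth notes remaining.

5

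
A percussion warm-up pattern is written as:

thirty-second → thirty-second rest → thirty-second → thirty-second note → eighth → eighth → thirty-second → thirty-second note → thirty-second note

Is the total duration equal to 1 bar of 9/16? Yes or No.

One bar of 9/16 = 18 thirty-second notes.
Convert each value to thirty-second notes: thirty-second = 1; thirty-second rest = 1; thirty-second = 1; thirty-second note = 1; eighth = 4; eighth = 4; thirty-second = 1; thirty-second note = 1; thirty-second note = 1.
Altogether 1 + 1 + 1 + 1 + 4 + 4 + 1 + 1 + 1 = 15.
15 falls short of 18, so the answer is No.

No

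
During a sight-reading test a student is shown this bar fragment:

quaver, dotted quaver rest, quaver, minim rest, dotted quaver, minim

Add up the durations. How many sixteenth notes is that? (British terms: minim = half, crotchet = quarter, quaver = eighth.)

26

Convert each value to sixteenth notes: quaver = 2; dotted quaver rest = 3; quaver = 2; minim rest = 8; dotted quaver = 3; minim = 8.
Sum: 2 + 3 + 2 + 8 + 3 + 8 = 26 sixteenth notes.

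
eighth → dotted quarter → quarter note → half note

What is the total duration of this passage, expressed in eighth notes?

Express everything in eighth notes: eighth = 1; dotted quarter = 3; quarter note = 2; half note = 4.
Altogether 1 + 3 + 2 + 4 = 10 eighth notes.

10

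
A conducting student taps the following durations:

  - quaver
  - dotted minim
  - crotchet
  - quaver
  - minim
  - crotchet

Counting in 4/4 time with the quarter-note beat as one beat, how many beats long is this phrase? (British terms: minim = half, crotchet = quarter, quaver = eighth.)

One quarter-note beat = 2 eighth notes.
Express everything in eighth notes: quaver = 1; dotted minim = 6; crotchet = 2; quaver = 1; minim = 4; crotchet = 2.
Adding: 1 + 6 + 2 + 1 + 4 + 2 = 16.
16 ÷ 2 = 8 beats.

8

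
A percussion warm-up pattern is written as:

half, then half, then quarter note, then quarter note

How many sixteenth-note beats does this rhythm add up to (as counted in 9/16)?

One sixteenth-note beat = 2 thirty-second notes.
Each duration in thirty-second notes: half = 16; half = 16; quarter note = 8; quarter note = 8.
Altogether 16 + 16 + 8 + 8 = 48.
48 ÷ 2 = 24 beats.

24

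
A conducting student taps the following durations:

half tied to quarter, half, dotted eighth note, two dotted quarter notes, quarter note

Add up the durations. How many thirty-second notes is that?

78

In thirty-second notes: half tied to quarter (half + quarter) = 24; half = 16; dotted eighth note = 6; dotted quarter note = 12; dotted quarter note = 12; quarter note = 8.
Altogether 24 + 16 + 6 + 12 + 12 + 8 = 78 thirty-second notes.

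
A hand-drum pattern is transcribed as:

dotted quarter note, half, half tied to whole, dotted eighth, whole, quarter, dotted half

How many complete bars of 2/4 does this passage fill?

One bar of 2/4 = 8 sixteenth notes.
Express everything in sixteenth notes: dotted quarter note = 6; half = 8; half tied to whole (half + whole) = 24; dotted eighth = 3; whole = 16; quarter = 4; dotted half = 12.
Total: 6 + 8 + 24 + 3 + 16 + 4 + 12 = 73.
73 ÷ 8 = 9 complete bars with 1 left over.

9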